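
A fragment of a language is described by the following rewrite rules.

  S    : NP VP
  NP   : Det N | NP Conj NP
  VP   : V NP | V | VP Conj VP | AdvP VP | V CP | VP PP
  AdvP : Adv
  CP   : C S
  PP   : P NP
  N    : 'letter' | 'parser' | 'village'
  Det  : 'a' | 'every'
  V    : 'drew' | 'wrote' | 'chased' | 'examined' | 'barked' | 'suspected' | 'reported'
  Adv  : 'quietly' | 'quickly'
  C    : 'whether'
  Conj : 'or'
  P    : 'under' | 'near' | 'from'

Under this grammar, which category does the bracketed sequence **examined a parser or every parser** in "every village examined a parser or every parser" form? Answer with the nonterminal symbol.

[S [NP [Det every] [N village]] [VP [V examined] [NP [NP [Det a] [N parser]] [Conj or] [NP [Det every] [N parser]]]]]
The span 'examined a parser or every parser' is the VP node built by VP → V NP.

VP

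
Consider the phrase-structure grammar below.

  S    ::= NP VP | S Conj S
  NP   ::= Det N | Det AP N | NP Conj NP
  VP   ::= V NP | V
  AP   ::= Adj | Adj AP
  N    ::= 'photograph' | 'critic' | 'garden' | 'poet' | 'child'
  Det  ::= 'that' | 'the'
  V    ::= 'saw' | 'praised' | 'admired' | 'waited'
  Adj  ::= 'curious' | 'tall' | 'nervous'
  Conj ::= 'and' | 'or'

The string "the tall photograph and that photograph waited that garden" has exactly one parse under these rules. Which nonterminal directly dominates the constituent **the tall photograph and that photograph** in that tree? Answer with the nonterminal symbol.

S

S
  NP
    NP
      Det: the
      AP
        Adj: tall
      N: photograph
    Conj: and
    NP
      Det: that
      N: photograph
  VP
    V: waited
    NP
      Det: that
      N: garden
The span 'the tall photograph and that photograph' is the NP node built by NP → NP Conj NP.
Its mother is the S built by S → NP VP.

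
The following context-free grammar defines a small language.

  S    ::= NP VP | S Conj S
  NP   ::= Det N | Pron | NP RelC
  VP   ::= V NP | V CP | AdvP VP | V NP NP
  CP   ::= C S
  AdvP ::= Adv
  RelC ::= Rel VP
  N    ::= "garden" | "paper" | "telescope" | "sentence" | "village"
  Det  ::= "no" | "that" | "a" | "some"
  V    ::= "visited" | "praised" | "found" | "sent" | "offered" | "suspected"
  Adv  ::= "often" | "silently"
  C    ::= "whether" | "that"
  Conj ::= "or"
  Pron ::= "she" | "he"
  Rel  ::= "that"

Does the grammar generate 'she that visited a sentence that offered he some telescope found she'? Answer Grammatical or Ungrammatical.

[S [NP [NP [Pron she]] [RelC [Rel that] [VP [V visited] [NP [NP [Det a] [N sentence]] [RelC [Rel that] [VP [V offered] [NP [Pron he]] [NP [Det some] [N telescope]]]]]]]] [VP [V found] [NP [Pron she]]]]
Every word is introduced by a lexical rule and the phrasal rules combine the resulting categories into a single S.

Grammatical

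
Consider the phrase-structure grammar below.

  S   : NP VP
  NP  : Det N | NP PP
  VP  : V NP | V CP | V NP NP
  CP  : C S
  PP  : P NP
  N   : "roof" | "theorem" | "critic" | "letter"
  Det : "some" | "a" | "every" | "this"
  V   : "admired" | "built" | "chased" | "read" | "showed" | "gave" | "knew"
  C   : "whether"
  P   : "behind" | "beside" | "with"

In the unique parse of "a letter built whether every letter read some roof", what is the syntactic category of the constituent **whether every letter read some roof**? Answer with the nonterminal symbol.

[S [NP [Det a] [N letter]] [VP [V built] [CP [C whether] [S [NP [Det every] [N letter]] [VP [V read] [NP [Det some] [N roof]]]]]]]
The span 'whether every letter read some roof' is the CP node built by CP → C S.

CP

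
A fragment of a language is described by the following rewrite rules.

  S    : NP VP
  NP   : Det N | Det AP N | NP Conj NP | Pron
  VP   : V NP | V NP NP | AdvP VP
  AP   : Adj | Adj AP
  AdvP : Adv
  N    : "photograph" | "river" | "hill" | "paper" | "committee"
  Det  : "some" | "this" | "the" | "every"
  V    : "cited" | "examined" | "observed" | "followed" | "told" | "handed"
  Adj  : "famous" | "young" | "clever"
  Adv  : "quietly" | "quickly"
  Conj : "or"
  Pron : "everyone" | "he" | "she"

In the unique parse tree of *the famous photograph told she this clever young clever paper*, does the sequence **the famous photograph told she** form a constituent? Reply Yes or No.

No

[S [NP [Det the] [AP [Adj famous]] [N photograph]] [VP [V told] [NP [Pron she]] [NP [Det this] [AP [Adj clever] [AP [Adj young] [AP [Adj clever]]]] [N paper]]]]
The smallest constituent containing 'the famous photograph told she' is the S spanning 'the famous photograph told she this clever young clever paper'; no single node in the tree dominates exactly the given words.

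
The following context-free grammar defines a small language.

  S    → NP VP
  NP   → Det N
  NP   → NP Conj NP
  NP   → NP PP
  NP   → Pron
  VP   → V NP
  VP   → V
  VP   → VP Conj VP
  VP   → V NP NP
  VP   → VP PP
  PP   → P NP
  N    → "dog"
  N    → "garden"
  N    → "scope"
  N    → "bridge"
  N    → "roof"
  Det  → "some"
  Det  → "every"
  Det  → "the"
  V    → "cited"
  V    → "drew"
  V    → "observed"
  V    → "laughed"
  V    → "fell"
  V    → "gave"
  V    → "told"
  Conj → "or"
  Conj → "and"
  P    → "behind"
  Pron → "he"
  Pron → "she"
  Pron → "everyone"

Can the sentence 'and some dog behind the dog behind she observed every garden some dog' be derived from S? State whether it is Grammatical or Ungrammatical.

For S → NP VP, no prefix of the string parses as an NP.

Ungrammatical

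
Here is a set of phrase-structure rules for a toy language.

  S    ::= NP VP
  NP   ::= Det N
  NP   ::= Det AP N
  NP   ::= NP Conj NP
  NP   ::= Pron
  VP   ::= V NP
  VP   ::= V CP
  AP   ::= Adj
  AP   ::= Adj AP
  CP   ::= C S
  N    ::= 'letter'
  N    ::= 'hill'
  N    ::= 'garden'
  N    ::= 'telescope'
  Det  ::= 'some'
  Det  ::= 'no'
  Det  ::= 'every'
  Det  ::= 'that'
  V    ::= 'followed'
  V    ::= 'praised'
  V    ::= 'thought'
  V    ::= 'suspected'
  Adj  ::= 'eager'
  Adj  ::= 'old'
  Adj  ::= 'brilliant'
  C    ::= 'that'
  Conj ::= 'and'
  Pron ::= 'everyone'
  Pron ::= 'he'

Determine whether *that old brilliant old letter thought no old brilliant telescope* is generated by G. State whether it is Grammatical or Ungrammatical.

[S [NP [Det that] [AP [Adj old] [AP [Adj brilliant] [AP [Adj old]]]] [N letter]] [VP [V thought] [NP [Det no] [AP [Adj old] [AP [Adj brilliant]]] [N telescope]]]]
The bracketing above is licensed at every node by one of the given productions, with S at the root.

Grammatical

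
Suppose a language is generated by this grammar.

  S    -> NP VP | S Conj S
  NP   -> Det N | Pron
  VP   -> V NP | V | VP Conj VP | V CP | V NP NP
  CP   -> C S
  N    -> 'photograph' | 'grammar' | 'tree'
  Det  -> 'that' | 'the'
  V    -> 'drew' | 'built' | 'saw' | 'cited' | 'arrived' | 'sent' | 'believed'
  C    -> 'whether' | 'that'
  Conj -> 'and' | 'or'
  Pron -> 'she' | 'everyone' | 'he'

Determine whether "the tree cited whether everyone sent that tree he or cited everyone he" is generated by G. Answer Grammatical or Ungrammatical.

Grammatical

[S [NP [Det the] [N tree]] [VP [VP [V cited] [CP [C whether] [S [NP [Pron everyone]] [VP [V sent] [NP [Det that] [N tree]] [NP [Pron he]]]]]] [Conj or] [VP [V cited] [NP [Pron everyone]] [NP [Pron he]]]]]
The bracketing above is licensed at every node by one of the given productions, with S at the root.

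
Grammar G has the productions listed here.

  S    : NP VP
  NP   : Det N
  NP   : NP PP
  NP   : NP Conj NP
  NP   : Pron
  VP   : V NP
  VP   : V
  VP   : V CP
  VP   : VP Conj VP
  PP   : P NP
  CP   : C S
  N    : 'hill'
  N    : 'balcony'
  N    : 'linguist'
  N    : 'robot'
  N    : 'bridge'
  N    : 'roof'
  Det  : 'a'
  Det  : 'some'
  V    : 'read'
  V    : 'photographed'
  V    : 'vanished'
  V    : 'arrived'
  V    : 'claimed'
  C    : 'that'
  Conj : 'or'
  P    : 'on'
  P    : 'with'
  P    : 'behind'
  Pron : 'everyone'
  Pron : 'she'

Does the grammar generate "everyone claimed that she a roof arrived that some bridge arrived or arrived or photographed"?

A Pron word can never sit immediately before a Det word in any string this grammar generates, so the substring 'she a' rules out a derivation.

Ungrammatical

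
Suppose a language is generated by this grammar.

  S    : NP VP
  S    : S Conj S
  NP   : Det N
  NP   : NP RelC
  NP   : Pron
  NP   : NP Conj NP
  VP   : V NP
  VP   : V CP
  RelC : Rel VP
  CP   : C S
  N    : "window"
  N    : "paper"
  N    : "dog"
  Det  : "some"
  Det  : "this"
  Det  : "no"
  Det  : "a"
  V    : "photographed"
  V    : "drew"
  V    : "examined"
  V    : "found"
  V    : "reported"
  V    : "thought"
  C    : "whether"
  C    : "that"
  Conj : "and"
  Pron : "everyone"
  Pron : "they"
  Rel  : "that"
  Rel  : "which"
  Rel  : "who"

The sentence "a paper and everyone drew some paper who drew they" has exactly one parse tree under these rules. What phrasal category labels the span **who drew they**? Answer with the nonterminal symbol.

[S [NP [NP [Det a] [N paper]] [Conj and] [NP [Pron everyone]]] [VP [V drew] [NP [NP [Det some] [N paper]] [RelC [Rel who] [VP [V drew] [NP [Pron they]]]]]]]
The span 'who drew they' is the RelC node built by RelC → Rel VP.

RelC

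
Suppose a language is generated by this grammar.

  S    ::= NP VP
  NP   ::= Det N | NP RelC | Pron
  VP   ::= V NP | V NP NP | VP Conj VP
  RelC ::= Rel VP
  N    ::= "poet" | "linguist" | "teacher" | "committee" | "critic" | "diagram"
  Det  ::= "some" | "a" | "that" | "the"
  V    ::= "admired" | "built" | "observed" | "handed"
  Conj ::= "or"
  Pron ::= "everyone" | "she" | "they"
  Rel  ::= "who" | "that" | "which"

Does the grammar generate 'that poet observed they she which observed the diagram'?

Grammatical

S
  NP
    Det: that
    N: poet
  VP
    V: observed
    NP
      Pron: they
    NP
      NP
        Pron: she
      RelC
        Rel: which
        VP
          V: observed
          NP
            Det: the
            N: diagram
Every word is introduced by a lexical rule and the phrasal rules combine the resulting categories into a single S.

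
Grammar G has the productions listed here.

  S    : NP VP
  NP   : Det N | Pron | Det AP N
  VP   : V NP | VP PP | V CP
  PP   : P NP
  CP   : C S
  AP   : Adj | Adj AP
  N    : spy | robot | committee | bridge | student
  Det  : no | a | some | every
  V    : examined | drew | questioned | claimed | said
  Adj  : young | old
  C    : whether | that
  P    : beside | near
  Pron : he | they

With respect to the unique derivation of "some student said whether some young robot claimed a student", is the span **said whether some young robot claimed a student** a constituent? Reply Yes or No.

Yes

[S [NP [Det some] [N student]] [VP [V said] [CP [C whether] [S [NP [Det some] [AP [Adj young]] [N robot]] [VP [V claimed] [NP [Det a] [N student]]]]]]]
The words 'said whether some young robot claimed a student' are exhaustively dominated by a single VP node (built by VP → V CP), so they form a constituent.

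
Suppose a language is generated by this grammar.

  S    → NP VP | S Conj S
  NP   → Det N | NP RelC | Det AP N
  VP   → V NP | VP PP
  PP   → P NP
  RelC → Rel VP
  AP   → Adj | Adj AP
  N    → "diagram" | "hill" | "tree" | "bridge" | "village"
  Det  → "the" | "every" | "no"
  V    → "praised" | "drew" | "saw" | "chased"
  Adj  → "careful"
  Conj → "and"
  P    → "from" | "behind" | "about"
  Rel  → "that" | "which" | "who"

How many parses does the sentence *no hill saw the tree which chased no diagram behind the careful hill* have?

The two bracketings:
[S [NP [Det no] [N hill]] [VP [V saw] [NP [NP [Det the] [N tree]] [RelC [Rel which] [VP [VP [V chased] [NP [Det no] [N diagram]]] [PP [P behind] [NP [Det the] [AP [Adj careful]] [N hill]]]]]]]]
[S [NP [Det no] [N hill]] [VP [VP [V saw] [NP [NP [Det the] [N tree]] [RelC [Rel which] [VP [V chased] [NP [Det no] [N diagram]]]]]] [PP [P behind] [NP [Det the] [AP [Adj careful]] [N hill]]]]]
The trees differ in how a recursive rule is bracketed over the same span.

2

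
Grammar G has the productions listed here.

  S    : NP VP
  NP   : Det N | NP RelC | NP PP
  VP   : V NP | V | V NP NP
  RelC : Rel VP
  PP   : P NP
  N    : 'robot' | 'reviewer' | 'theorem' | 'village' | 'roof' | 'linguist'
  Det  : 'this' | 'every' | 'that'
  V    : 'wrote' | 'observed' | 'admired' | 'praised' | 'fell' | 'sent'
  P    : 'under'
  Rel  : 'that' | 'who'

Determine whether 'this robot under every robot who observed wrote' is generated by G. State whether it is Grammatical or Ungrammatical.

[S [NP [NP [NP [Det this] [N robot]] [PP [P under] [NP [Det every] [N robot]]]] [RelC [Rel who] [VP [V observed]]]] [VP [V wrote]]]
The bracketing above is licensed at every node by one of the given productions, with S at the root.

Grammatical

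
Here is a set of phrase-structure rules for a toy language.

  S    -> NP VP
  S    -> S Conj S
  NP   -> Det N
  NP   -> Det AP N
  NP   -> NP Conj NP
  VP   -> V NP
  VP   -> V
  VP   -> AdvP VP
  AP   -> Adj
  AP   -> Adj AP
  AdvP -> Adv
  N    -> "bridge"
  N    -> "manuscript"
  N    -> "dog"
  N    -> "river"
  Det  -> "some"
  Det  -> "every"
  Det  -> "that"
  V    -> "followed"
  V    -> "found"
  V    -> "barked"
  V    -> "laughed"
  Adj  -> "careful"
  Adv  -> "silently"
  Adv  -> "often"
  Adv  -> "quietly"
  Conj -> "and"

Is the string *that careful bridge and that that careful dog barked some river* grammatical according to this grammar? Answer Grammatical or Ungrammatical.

A Det word can never sit immediately before a Det word in any string this grammar generates, so the substring 'that that' rules out a derivation.

Ungrammatical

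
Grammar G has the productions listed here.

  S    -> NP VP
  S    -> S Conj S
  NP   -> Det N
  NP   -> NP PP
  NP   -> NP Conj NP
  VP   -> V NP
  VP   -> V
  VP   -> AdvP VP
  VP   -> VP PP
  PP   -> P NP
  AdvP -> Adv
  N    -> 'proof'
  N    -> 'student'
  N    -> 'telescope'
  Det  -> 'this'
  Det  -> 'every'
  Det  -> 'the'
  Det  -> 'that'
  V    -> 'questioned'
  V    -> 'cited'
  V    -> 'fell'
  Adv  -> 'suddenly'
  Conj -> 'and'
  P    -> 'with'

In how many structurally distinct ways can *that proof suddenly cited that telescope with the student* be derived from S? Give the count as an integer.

3

Two of the 3 distinct bracketings:
[S [NP [Det that] [N proof]] [VP [AdvP [Adv suddenly]] [VP [V cited] [NP [NP [Det that] [N telescope]] [PP [P with] [NP [Det the] [N student]]]]]]]
[S [NP [Det that] [N proof]] [VP [AdvP [Adv suddenly]] [VP [VP [V cited] [NP [Det that] [N telescope]]] [PP [P with] [NP [Det the] [N student]]]]]]
The difference turns on whether NP → NP PP is used at the relevant span, versus an alternative expansion of NP.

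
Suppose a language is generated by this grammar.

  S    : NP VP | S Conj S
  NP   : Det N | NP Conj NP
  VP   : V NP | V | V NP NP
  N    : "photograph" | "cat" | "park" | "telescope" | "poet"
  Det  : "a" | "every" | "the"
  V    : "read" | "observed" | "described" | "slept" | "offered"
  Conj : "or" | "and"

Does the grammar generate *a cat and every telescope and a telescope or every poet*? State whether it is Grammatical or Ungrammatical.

Ungrammatical

For S → NP VP, every NP-prefix leaves a non-VP remainder: after 'a cat' the remainder is not a VP; after 'a cat and every telescope' the remainder is not a VP; after 'a cat and every telescope and a telescope' the remainder is not a VP. The alternative S rule S → S Conj S likewise has no satisfying split.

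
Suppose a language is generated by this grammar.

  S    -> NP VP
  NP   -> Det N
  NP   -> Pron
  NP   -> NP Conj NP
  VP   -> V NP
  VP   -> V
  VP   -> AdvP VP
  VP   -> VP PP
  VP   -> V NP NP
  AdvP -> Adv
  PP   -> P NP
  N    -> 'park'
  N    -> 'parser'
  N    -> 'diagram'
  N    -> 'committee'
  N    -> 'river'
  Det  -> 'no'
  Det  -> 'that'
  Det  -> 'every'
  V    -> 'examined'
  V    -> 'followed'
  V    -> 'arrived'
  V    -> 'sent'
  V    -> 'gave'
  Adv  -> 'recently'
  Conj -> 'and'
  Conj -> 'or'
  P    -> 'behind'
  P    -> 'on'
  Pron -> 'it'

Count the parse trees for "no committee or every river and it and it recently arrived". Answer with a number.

Two of the 5 distinct bracketings:
[S [NP [NP [Det no] [N committee]] [Conj or] [NP [NP [Det every] [N river]] [Conj and] [NP [NP [Pron it]] [Conj and] [NP [Pron it]]]]] [VP [AdvP [Adv recently]] [VP [V arrived]]]]
[S [NP [NP [Det no] [N committee]] [Conj or] [NP [NP [NP [Det every] [N river]] [Conj and] [NP [Pron it]]] [Conj and] [NP [Pron it]]]] [VP [AdvP [Adv recently]] [VP [V arrived]]]]
The trees differ in how a recursive rule is bracketed over the same span.

5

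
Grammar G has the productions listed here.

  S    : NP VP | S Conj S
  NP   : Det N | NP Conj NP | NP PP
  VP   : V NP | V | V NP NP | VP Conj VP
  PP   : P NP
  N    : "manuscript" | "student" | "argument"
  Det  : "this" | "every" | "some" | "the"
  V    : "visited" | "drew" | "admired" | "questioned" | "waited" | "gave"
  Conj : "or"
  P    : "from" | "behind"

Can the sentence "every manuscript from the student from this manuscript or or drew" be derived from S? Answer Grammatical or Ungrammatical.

A Conj word can never sit immediately before a Conj word in any string this grammar generates, so the substring 'or or' rules out a derivation.

Ungrammatical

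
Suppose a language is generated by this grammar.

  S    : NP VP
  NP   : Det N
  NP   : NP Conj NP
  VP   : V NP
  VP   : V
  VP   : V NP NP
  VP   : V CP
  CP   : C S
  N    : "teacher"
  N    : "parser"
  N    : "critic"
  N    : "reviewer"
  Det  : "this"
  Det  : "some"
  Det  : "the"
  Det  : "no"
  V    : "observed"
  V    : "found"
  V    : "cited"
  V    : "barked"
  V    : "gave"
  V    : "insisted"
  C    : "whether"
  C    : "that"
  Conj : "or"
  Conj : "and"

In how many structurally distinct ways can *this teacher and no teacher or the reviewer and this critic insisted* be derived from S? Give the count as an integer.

5

Two of the 5 distinct bracketings:
[S [NP [NP [Det this] [N teacher]] [Conj and] [NP [NP [Det no] [N teacher]] [Conj or] [NP [NP [Det the] [N reviewer]] [Conj and] [NP [Det this] [N critic]]]]] [VP [V insisted]]]
[S [NP [NP [Det this] [N teacher]] [Conj and] [NP [NP [NP [Det no] [N teacher]] [Conj or] [NP [Det the] [N reviewer]]] [Conj and] [NP [Det this] [N critic]]]] [VP [V insisted]]]
The trees differ in how a recursive rule is bracketed over the same span.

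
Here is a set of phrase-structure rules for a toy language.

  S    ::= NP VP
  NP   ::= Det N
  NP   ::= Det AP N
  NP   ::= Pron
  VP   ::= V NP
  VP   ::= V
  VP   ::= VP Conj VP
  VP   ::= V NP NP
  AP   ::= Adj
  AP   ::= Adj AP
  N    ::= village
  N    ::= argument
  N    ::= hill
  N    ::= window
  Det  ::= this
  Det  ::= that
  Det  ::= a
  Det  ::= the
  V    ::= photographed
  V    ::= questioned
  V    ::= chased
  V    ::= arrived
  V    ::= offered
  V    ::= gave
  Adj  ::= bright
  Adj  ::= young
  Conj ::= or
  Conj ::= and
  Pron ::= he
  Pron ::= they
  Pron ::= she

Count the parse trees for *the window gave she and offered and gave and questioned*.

5

Two of the 5 distinct bracketings:
[S [NP [Det the] [N window]] [VP [VP [V gave] [NP [Pron she]]] [Conj and] [VP [VP [V offered]] [Conj and] [VP [VP [V gave]] [Conj and] [VP [V questioned]]]]]]
[S [NP [Det the] [N window]] [VP [VP [V gave] [NP [Pron she]]] [Conj and] [VP [VP [VP [V offered]] [Conj and] [VP [V gave]]] [Conj and] [VP [V questioned]]]]]
The trees differ in how a recursive rule is bracketed over the same span.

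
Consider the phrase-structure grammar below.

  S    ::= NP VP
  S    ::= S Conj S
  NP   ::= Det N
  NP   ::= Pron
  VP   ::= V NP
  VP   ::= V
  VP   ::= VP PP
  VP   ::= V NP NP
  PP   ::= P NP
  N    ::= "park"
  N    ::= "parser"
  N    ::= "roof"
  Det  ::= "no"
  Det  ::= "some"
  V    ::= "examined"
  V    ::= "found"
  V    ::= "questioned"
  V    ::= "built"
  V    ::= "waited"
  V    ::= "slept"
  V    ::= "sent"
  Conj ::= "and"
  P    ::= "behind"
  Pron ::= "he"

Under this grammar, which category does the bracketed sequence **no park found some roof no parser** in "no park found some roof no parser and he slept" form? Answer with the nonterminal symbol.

S
  S
    NP
      Det: no
      N: park
    VP
      V: found
      NP
        Det: some
        N: roof
      NP
        Det: no
        N: parser
  Conj: and
  S
    NP
      Pron: he
    VP
      V: slept
The span 'no park found some roof no parser' is the S node built by S → NP VP.

S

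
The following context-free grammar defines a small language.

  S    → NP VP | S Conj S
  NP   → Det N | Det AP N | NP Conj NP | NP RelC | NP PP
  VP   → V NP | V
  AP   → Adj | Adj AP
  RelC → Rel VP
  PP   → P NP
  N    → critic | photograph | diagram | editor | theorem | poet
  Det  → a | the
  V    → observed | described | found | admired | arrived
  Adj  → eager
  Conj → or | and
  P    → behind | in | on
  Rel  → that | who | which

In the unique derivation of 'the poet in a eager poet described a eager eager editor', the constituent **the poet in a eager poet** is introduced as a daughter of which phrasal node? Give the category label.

S

S
  NP
    NP
      Det: the
      N: poet
    PP
      P: in
      NP
        Det: a
        AP
          Adj: eager
        N: poet
  VP
    V: described
    NP
      Det: a
      AP
        Adj: eager
        AP
          Adj: eager
      N: editor
The span 'the poet in a eager poet' is the NP node built by NP → NP PP.
Its mother is the S built by S → NP VP.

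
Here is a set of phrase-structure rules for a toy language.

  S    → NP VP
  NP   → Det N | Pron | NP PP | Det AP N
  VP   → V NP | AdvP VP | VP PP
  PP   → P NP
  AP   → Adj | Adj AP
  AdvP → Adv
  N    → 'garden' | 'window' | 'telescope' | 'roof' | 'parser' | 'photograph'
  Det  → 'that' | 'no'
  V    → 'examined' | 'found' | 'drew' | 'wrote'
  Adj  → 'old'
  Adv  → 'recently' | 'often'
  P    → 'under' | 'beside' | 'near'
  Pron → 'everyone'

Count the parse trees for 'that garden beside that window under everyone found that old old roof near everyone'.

Two of the 4 distinct bracketings:
[S [NP [NP [Det that] [N garden]] [PP [P beside] [NP [NP [Det that] [N window]] [PP [P under] [NP [Pron everyone]]]]]] [VP [V found] [NP [NP [Det that] [AP [Adj old] [AP [Adj old]]] [N roof]] [PP [P near] [NP [Pron everyone]]]]]]
[S [NP [NP [Det that] [N garden]] [PP [P beside] [NP [NP [Det that] [N window]] [PP [P under] [NP [Pron everyone]]]]]] [VP [VP [V found] [NP [Det that] [AP [Adj old] [AP [Adj old]]] [N roof]]] [PP [P near] [NP [Pron everyone]]]]]
The difference turns on whether VP → VP PP is used at the relevant span, versus an alternative expansion of VP.

4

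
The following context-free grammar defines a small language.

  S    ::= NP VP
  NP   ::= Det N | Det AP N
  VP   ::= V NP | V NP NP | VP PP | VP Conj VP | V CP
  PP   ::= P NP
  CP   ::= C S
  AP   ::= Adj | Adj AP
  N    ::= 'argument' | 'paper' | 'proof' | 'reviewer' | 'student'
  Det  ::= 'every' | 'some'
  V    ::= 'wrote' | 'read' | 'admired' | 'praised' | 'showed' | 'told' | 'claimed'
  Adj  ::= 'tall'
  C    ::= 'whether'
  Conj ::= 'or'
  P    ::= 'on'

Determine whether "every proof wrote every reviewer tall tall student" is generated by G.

An N word can never sit immediately before an Adj word in any string this grammar generates, so the substring 'reviewer tall' rules out a derivation.

Ungrammatical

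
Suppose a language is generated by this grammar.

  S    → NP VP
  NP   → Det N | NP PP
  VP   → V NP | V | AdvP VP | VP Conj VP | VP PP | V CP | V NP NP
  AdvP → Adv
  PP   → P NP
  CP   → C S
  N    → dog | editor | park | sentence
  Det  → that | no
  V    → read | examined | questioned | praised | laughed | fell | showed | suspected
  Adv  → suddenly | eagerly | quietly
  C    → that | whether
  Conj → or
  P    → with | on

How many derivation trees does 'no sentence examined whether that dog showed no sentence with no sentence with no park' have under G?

9

Two of the 9 distinct bracketings:
[S [NP [Det no] [N sentence]] [VP [VP [V examined] [CP [C whether] [S [NP [Det that] [N dog]] [VP [V showed] [NP [Det no] [N sentence]]]]]] [PP [P with] [NP [NP [Det no] [N sentence]] [PP [P with] [NP [Det no] [N park]]]]]]]
[S [NP [Det no] [N sentence]] [VP [VP [VP [V examined] [CP [C whether] [S [NP [Det that] [N dog]] [VP [V showed] [NP [Det no] [N sentence]]]]]] [PP [P with] [NP [Det no] [N sentence]]]] [PP [P with] [NP [Det no] [N park]]]]]
The difference turns on whether NP → NP PP is used at the relevant span, versus an alternative expansion of NP.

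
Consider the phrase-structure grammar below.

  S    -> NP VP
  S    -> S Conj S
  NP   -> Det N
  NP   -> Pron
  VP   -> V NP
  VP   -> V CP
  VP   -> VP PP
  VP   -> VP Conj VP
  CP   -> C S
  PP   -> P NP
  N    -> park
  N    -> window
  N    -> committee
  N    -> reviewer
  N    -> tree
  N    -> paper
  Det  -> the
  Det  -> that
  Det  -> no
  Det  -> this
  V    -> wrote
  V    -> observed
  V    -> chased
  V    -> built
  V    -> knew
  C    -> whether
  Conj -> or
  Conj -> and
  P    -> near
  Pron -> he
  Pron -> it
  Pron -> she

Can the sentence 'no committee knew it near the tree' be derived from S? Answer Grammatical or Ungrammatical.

Grammatical

S
  NP
    Det: no
    N: committee
  VP
    VP
      V: knew
      NP
        Pron: it
    PP
      P: near
      NP
        Det: the
        N: tree
Each bracket corresponds to one application of a listed rule, so the string is derivable from S.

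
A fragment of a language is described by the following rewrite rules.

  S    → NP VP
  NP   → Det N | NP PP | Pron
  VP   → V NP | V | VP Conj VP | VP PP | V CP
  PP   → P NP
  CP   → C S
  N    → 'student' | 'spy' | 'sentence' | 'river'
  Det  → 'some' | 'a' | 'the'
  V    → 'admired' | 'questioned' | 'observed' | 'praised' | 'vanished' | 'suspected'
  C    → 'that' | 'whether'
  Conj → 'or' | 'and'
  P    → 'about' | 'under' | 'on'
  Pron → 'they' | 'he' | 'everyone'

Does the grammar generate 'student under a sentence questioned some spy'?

Ungrammatical

For S → NP VP, no prefix of the string parses as an NP.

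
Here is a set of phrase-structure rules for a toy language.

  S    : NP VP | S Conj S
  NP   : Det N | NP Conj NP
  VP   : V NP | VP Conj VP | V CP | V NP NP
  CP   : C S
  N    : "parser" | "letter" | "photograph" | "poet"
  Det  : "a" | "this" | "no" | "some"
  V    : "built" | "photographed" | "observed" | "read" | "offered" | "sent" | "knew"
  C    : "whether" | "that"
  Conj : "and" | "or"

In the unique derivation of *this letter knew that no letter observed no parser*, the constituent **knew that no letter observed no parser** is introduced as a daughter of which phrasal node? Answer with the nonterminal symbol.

S
  NP
    Det: this
    N: letter
  VP
    V: knew
    CP
      C: that
      S
        NP
          Det: no
          N: letter
        VP
          V: observed
          NP
            Det: no
            N: parser
The span 'knew that no letter observed no parser' is the VP node built by VP → V CP.
Its mother is the S built by S → NP VP.

S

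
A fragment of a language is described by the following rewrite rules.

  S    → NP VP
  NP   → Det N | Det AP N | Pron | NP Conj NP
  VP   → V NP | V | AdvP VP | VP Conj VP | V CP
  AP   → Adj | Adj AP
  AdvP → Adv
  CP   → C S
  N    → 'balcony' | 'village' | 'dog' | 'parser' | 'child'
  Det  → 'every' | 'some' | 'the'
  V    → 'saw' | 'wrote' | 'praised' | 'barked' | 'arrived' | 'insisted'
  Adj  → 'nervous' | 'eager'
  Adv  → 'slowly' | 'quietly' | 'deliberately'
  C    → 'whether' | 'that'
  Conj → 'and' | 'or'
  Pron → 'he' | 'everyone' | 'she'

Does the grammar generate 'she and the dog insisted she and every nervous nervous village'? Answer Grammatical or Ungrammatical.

S
  NP
    NP
      Pron: she
    Conj: and
    NP
      Det: the
      N: dog
  VP
    V: insisted
    NP
      NP
        Pron: she
      Conj: and
      NP
        Det: every
        AP
          Adj: nervous
          AP
            Adj: nervous
        N: village
Each bracket corresponds to one application of a listed rule, so the string is derivable from S.

Grammatical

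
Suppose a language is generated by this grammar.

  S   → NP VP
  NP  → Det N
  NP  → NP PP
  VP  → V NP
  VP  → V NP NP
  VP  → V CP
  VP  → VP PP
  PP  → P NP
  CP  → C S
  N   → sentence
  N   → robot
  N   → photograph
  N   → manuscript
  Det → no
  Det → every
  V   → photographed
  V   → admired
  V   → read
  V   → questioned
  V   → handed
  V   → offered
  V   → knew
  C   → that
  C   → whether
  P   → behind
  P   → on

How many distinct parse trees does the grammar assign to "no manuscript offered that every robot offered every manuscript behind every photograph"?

3

Two of the 3 distinct bracketings:
[S [NP [Det no] [N manuscript]] [VP [V offered] [CP [C that] [S [NP [Det every] [N robot]] [VP [V offered] [NP [NP [Det every] [N manuscript]] [PP [P behind] [NP [Det every] [N photograph]]]]]]]]]
[S [NP [Det no] [N manuscript]] [VP [V offered] [CP [C that] [S [NP [Det every] [N robot]] [VP [VP [V offered] [NP [Det every] [N manuscript]]] [PP [P behind] [NP [Det every] [N photograph]]]]]]]]
The difference turns on whether NP → NP PP is used at the relevant span, versus an alternative expansion of NP.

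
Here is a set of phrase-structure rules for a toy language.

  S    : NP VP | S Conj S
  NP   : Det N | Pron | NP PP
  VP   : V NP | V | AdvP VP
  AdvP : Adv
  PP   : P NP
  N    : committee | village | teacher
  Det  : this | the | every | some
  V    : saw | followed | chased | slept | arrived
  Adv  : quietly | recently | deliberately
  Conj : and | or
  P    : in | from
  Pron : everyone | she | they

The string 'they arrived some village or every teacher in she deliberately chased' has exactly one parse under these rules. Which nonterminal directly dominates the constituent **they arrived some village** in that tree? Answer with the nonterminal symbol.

S

S
  S
    NP
      Pron: they
    VP
      V: arrived
      NP
        Det: some
        N: village
  Conj: or
  S
    NP
      NP
        Det: every
        N: teacher
      PP
        P: in
        NP
          Pron: she
    VP
      AdvP
        Adv: deliberately
      VP
        V: chased
The span 'they arrived some village' is the S node built by S → NP VP.
Its mother is the S built by S → S Conj S.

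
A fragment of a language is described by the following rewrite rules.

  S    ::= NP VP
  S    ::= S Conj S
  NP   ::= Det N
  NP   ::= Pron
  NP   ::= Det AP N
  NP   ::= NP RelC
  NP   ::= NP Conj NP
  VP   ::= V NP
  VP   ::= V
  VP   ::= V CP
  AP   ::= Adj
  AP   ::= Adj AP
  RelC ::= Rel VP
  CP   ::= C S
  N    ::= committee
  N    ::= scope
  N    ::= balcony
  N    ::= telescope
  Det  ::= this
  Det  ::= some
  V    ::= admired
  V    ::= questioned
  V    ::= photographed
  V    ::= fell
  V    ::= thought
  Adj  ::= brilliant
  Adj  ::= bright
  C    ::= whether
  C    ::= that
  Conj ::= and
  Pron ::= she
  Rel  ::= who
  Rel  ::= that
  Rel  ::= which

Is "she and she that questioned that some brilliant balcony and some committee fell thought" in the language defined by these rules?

Grammatical

S
  NP
    NP
      NP
        Pron: she
      Conj: and
      NP
        Pron: she
    RelC
      Rel: that
      VP
        V: questioned
        CP
          C: that
          S
            NP
              NP
                Det: some
                AP
                  Adj: brilliant
                N: balcony
              Conj: and
              NP
                Det: some
                N: committee
            VP
              V: fell
  VP
    V: thought
The bracketing above is licensed at every node by one of the given productions, with S at the root.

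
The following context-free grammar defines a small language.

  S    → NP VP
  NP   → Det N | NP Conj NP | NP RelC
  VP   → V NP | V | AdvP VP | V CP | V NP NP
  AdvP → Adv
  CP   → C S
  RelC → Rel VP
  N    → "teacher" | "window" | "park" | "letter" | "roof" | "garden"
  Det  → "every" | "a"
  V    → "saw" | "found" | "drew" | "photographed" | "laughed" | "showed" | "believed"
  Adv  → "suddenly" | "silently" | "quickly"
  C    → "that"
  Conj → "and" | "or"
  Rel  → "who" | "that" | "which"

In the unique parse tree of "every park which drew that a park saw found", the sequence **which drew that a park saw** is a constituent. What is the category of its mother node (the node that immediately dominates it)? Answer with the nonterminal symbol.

S
  NP
    NP
      Det: every
      N: park
    RelC
      Rel: which
      VP
        V: drew
        CP
          C: that
          S
            NP
              Det: a
              N: park
            VP
              V: saw
  VP
    V: found
The span 'which drew that a park saw' is the RelC node built by RelC → Rel VP.
Its mother is the NP built by NP → NP RelC.

NP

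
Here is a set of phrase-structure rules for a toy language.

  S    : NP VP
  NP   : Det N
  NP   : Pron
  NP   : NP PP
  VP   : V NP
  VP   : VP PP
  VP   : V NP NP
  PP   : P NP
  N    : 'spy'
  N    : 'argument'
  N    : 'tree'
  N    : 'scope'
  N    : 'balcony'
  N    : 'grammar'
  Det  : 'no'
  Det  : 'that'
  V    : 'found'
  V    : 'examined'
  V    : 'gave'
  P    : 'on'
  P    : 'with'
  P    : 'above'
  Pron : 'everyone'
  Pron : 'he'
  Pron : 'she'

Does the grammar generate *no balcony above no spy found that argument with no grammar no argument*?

S
  NP
    NP
      Det: no
      N: balcony
    PP
      P: above
      NP
        Det: no
        N: spy
  VP
    V: found
    NP
      NP
        Det: that
        N: argument
      PP
        P: with
        NP
          Det: no
          N: grammar
    NP
      Det: no
      N: argument
The bracketing above is licensed at every node by one of the given productions, with S at the root.

Grammatical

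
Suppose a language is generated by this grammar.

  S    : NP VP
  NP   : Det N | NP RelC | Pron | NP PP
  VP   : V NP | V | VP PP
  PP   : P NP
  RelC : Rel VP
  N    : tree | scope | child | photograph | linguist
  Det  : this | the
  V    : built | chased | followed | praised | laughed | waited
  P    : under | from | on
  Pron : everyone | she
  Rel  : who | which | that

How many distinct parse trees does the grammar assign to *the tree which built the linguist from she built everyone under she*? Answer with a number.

Two of the 6 distinct bracketings:
[S [NP [NP [Det the] [N tree]] [RelC [Rel which] [VP [V built] [NP [NP [Det the] [N linguist]] [PP [P from] [NP [Pron she]]]]]]] [VP [V built] [NP [NP [Pron everyone]] [PP [P under] [NP [Pron she]]]]]]
[S [NP [NP [Det the] [N tree]] [RelC [Rel which] [VP [V built] [NP [NP [Det the] [N linguist]] [PP [P from] [NP [Pron she]]]]]]] [VP [VP [V built] [NP [Pron everyone]]] [PP [P under] [NP [Pron she]]]]]
The difference turns on whether VP → VP PP is used at the relevant span, versus an alternative expansion of VP.

6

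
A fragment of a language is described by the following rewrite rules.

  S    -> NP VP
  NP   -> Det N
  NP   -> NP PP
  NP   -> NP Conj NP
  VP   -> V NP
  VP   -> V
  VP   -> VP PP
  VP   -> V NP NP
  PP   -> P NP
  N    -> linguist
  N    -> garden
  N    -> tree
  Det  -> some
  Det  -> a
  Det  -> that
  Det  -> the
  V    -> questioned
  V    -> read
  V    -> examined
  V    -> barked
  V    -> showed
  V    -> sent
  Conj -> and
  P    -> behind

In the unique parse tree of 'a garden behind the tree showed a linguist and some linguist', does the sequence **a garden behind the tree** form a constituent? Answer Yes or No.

[S [NP [NP [Det a] [N garden]] [PP [P behind] [NP [Det the] [N tree]]]] [VP [V showed] [NP [NP [Det a] [N linguist]] [Conj and] [NP [Det some] [N linguist]]]]]
The words 'a garden behind the tree' are exhaustively dominated by a single NP node (built by NP → NP PP), so they form a constituent.

Yes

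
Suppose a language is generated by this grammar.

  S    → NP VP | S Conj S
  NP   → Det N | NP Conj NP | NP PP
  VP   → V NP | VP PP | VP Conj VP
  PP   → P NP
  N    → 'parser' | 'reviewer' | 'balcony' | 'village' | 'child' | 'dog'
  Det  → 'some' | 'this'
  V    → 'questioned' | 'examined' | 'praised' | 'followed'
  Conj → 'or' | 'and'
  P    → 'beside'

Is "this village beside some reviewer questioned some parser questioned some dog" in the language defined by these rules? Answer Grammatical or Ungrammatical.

For S → NP VP, every NP-prefix leaves a non-VP remainder: after 'this village' the remainder is not a VP; after 'this village beside some reviewer' the remainder is not a VP. The alternative S rule S → S Conj S likewise has no satisfying split.

Ungrammatical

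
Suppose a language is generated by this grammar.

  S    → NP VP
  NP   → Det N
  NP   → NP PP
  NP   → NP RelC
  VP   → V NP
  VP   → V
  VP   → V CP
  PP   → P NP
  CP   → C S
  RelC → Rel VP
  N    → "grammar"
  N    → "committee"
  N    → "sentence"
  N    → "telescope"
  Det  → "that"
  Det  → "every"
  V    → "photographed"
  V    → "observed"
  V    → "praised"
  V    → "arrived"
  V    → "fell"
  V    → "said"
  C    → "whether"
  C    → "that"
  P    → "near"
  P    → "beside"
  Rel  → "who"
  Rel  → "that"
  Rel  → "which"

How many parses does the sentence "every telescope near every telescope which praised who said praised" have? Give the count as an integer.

Two of the 3 distinct bracketings:
[S [NP [NP [Det every] [N telescope]] [PP [P near] [NP [NP [NP [Det every] [N telescope]] [RelC [Rel which] [VP [V praised]]]] [RelC [Rel who] [VP [V said]]]]]] [VP [V praised]]]
[S [NP [NP [NP [Det every] [N telescope]] [PP [P near] [NP [NP [Det every] [N telescope]] [RelC [Rel which] [VP [V praised]]]]]] [RelC [Rel who] [VP [V said]]]] [VP [V praised]]]
The trees differ in how a recursive rule is bracketed over the same span.

3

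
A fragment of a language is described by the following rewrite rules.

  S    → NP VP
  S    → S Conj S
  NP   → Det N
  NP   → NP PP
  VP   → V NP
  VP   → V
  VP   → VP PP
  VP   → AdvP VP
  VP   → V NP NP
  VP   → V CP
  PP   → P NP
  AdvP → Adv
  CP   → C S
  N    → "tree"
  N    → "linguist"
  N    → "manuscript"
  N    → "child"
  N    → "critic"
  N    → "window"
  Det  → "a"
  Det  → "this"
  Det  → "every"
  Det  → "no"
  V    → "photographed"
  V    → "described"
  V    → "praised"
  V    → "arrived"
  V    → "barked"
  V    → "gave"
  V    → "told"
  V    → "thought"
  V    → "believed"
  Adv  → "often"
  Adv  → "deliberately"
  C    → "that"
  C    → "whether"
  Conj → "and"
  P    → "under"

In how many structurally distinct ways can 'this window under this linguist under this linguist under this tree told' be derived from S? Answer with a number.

5

Two of the 5 distinct bracketings:
[S [NP [NP [Det this] [N window]] [PP [P under] [NP [NP [Det this] [N linguist]] [PP [P under] [NP [NP [Det this] [N linguist]] [PP [P under] [NP [Det this] [N tree]]]]]]]] [VP [V told]]]
[S [NP [NP [Det this] [N window]] [PP [P under] [NP [NP [NP [Det this] [N linguist]] [PP [P under] [NP [Det this] [N linguist]]]] [PP [P under] [NP [Det this] [N tree]]]]]] [VP [V told]]]
The trees differ in how a recursive rule is bracketed over the same span.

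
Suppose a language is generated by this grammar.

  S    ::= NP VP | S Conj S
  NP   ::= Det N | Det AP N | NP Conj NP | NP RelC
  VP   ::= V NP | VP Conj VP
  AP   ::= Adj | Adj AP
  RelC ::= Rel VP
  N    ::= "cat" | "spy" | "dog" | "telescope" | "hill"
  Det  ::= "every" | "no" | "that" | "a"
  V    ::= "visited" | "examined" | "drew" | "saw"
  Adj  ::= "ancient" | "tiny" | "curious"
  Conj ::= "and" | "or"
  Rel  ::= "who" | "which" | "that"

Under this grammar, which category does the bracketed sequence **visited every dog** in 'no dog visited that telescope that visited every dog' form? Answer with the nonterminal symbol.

VP

S
  NP
    Det: no
    N: dog
  VP
    V: visited
    NP
      NP
        Det: that
        N: telescope
      RelC
        Rel: that
        VP
          V: visited
          NP
            Det: every
            N: dog
The span 'visited every dog' is the VP node built by VP → V NP.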